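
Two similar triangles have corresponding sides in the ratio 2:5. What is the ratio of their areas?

The ratio of areas of similar triangles equals the square of the side ratio.
Side ratio = 2:5
Area ratio = (2/5)^2 = 4/25 = 4:25

4:25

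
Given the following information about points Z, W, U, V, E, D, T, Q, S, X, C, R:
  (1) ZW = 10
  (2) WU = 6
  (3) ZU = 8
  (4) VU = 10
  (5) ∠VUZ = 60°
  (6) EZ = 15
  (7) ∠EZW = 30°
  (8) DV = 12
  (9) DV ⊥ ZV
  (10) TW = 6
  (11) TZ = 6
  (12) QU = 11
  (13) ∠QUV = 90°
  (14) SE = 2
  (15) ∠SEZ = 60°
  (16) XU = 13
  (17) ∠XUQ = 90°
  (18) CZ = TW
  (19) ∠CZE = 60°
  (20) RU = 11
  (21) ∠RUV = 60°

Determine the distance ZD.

Step 1: By the law of cosines on triangle ZUV: ZV² = 8² + 10² − 2·8·10·cos(60°) = 84, so ZV = 2·√21.
Step 2: By the law of cosines on triangle ZVD: ZD² = (2·√21)² + 12² − 2·2·√21·12·cos(90°) = 228, so ZD = 2·√57.

Therefore, the length of ZD = 2·√57.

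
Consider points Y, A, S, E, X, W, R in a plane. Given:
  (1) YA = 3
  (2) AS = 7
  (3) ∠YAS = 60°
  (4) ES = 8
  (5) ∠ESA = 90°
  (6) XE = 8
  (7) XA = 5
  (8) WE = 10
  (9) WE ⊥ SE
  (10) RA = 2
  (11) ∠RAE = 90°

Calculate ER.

Step 1: By the law of cosines on triangle ESA: EA² = 8² + 7² − 2·8·7·cos(90°) = 113, so EA = √113.
Step 2: By the law of cosines on triangle EAR: ER² = √113² + 2² − 2·√113·2·cos(90°) = 117, so ER = 3·√13.

Therefore, the length of ER = 3·√13.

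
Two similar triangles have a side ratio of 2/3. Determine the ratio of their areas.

The ratio of areas of similar triangles equals the square of the side ratio.
Side ratio = 2:3
Area ratio = (2/3)^2 = 4/9 = 4:9

4:9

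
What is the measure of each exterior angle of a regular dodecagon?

Each exterior angle of a regular n-gon is 360 / n.
For n = 12: 360 / 12 = 30 degrees.

30 degrees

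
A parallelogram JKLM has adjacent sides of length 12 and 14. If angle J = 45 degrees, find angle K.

Consecutive angles are supplementary: angle K = 180 - 45 = 135 degrees.

135 degrees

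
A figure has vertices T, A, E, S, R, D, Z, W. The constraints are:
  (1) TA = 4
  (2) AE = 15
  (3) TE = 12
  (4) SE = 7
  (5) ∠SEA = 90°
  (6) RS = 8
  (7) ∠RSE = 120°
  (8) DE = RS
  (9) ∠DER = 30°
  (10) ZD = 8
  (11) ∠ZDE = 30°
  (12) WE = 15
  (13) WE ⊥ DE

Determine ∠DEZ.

From the given relations: DE = RS = 8.
Step 1: By the law of cosines on triangle EDZ: EZ² = 8² + 8² − 2·8·8·cos(30°) = 17.15, so EZ ≈ 4.14.
Step 2: By the inverse law of cosines on triangle DEZ: cos(∠DEZ) = (8² + 4.14² − 8²) / (2·8·4.14) = 17.15/66.26 = 0.2588, so ∠DEZ = 75°.

Therefore, the measure of angle ∠DEZ = 75°.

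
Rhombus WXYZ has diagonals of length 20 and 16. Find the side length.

Half-diagonals are 10 and 8. side = sqrt(10^2 + 8^2) = sqrt(164) = 2*sqrt(41)

2*sqrt(41)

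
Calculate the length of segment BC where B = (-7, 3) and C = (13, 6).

d = sqrt((13 - -7)^2 + (6 - 3)^2)
d = sqrt(20^2 + 3^2)
d = sqrt(400 + 9)
d = sqrt(409)

sqrt(409)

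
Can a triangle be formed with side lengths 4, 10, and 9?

Sort the sides: 4, 9, 10.
It suffices to check that the sum of the two smallest exceeds the largest:
4 + 9 = 13 > 10. ✓
Yes, a valid triangle can be formed.

Yes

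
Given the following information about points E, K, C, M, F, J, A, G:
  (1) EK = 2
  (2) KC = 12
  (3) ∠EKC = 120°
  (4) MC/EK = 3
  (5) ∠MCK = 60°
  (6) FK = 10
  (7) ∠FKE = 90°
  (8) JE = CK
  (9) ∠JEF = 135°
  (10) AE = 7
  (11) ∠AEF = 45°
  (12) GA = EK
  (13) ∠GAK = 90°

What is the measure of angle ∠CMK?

From the given relations: MC = 3·EK = 3·2 = 6.
Step 1: By the law of cosines on triangle MCK: MK² = 6² + 12² − 2·6·12·cos(60°) = 108, so MK = 6·√3.
Step 2: By the inverse law of cosines on triangle CMK: cos(∠CMK) = (6² + (6·√3)² − 12²) / (2·6·6·√3) = 0/124.71 = 0, so ∠CMK = 90°.

Therefore, the measure of angle ∠CMK = 90°.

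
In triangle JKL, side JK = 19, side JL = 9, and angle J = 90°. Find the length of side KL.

By the law of cosines: KL^2 = JK^2 + JL^2 - 2*JK*JL*cos(J)
KL^2 = 19^2 + 9^2 - 2*19*9*cos(90°)
KL^2 = 361 + 81 - 342*(0)
KL^2 = 442
KL = sqrt(442)

sqrt(442)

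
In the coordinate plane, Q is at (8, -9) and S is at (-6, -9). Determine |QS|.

The horizontal distance is |-6 - 8| = 14 and the vertical distance is |-9 - -9| = 0.
By the Pythagorean theorem, d = sqrt(14^2 + 0^2) = sqrt(196) = 14.

14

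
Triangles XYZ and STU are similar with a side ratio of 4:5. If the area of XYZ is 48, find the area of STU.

Area ratio = (4/5)^2 = 16/25. Area of STU = 48 * 25/16 = 75.

75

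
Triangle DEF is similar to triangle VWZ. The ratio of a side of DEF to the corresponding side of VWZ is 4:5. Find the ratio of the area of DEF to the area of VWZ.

The ratio of areas of similar triangles equals the square of the side ratio.
Side ratio = 4:5
Area ratio = (4/5)^2 = 16/25 = 16:25

16:25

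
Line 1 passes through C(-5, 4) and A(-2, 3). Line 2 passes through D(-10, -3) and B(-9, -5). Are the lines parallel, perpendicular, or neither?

Slope of line 1: m1 = (3 - 4)/(-2 - -5) = -1/3 = -1/3
Slope of line 2: m2 = (-5 - -3)/(-9 - -10) = -2/1 = -2
m1 != m2 and m1*m2 = 2/3 != -1. Neither.

Neither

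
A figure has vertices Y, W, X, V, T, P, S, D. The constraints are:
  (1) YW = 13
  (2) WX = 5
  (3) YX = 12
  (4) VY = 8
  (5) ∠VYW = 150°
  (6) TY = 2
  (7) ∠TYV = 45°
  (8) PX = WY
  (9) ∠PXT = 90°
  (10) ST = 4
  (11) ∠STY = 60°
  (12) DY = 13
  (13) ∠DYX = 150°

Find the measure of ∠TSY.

Step 1: By the law of cosines on triangle STY: SY² = 4² + 2² − 2·4·2·cos(60°) = 12, so SY = 2·√3.
Step 2: By the inverse law of cosines on triangle TSY: cos(∠TSY) = (4² + (2·√3)² − 2²) / (2·4·2·√3) = 24/27.71 = 0.866, so ∠TSY = 30°.

Therefore, the measure of angle ∠TSY = 30°.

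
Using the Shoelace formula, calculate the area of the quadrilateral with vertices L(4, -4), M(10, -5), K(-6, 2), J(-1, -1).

The Shoelace formula works by pairing each vertex with the next (cycling back to the first).
For each pair, compute x_i*y_(i+1) - x_(i+1)*y_i:
  (4*-5 - 10*-4) = 20
  (10*2 - -6*-5) = -10
  (-6*-1 - -1*2) = 8
  (-1*-4 - 4*-1) = 8
Taking half the absolute value of the total: Area = (1/2)(26) = 13.

13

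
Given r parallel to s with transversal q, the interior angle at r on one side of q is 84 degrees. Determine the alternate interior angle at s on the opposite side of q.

Alternate interior angles are equal: 84 degrees.

84 degrees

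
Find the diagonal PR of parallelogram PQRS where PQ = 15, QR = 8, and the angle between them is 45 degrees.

Law of cosines: d^2 = 15^2 + 8^2 - 2(15)(8)cos(45°) = 289 - 120*sqrt(2), so d = sqrt(289 - 120*sqrt(2)).

sqrt(289 - 120*sqrt(2))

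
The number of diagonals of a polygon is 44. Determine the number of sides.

Using d = n(n - 3)/2, we solve 44 = n(n - 3)/2.
So n(n - 3) = 88.
Testing n = 11: 11 * 8 = 88 = 88. Correct.
The polygon has 11 sides.

11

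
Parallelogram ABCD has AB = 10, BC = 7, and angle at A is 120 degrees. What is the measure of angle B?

Consecutive angles are supplementary: angle B = 180 - 120 = 60 degrees.

60 degrees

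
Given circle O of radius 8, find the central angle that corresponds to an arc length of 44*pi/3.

θ = 360 × 44*pi/3 / (2π × 8) = 330° (rearranging arc length formula).

330°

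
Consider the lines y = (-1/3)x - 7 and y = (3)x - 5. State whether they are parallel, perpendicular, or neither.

Slope of line 1: m1 = -1/3
Slope of line 2: m2 = 3
Two lines are perpendicular when the product of their slopes is -1 (negative reciprocals).
m1 * m2 = (-1/3) * (3) = -1, confirming perpendicularity.

Perpendicular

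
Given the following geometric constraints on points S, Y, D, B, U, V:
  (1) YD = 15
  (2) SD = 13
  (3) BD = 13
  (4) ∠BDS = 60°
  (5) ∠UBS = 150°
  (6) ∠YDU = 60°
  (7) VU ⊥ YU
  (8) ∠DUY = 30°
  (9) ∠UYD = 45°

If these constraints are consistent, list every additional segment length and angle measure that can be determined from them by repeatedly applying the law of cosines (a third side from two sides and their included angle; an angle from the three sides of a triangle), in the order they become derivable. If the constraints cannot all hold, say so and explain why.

These constraints are not satisfiable: (6), (8) and (9) are the three interior angles of triangle YDU, which must sum to 180°, but 60° + 30° + 45° = 135°. No planar figure meets all of them, so nothing further can be derived.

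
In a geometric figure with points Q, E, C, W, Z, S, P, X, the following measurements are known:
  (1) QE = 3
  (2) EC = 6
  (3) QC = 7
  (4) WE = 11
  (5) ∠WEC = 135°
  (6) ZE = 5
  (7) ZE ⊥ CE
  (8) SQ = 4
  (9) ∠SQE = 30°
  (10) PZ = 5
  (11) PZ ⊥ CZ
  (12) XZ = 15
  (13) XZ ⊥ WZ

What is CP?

Step 1: By the law of cosines on triangle ZEC: ZC² = 5² + 6² − 2·5·6·cos(90°) = 61, so ZC = √61.
Step 2: By the law of cosines on triangle CZP: CP² = √61² + 5² − 2·√61·5·cos(90°) = 86, so CP = √86.

Therefore, the length of CP = √86.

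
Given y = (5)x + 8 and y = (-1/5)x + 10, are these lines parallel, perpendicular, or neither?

Slope of line 1: m1 = 5
Slope of line 2: m2 = -1/5
m1 * m2 = -1, so perpendicular.

Perpendicular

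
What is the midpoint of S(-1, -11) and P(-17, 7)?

The midpoint is the point halfway along the segment.
Move half the horizontal distance: -1 + (-17 - -1)/2 = -1 + -16/2 = -9
Move half the vertical distance: -11 + (7 - -11)/2 = -11 + 18/2 = -2
Midpoint = (-9, -2)

(-9, -2)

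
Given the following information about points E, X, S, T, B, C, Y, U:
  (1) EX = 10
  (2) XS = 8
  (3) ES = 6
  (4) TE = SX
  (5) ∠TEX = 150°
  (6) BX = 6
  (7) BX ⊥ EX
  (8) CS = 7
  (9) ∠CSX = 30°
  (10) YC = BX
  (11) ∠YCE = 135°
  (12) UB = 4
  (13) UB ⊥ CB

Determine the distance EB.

Step 1: By the law of cosines on triangle EXB: EB² = 10² + 6² − 2·10·6·cos(90°) = 136, so EB = 2·√34.

Therefore, the length of EB = 2·√34.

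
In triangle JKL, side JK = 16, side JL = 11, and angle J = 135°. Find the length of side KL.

By the law of cosines: KL^2 = JK^2 + JL^2 - 2*JK*JL*cos(J)
KL^2 = 16^2 + 11^2 - 2*16*11*cos(135°)
KL^2 = 256 + 121 - 352*(-sqrt(2)/2)
KL^2 = 176*sqrt(2) + 377
KL = sqrt(176*sqrt(2) + 377)

sqrt(176*sqrt(2) + 377)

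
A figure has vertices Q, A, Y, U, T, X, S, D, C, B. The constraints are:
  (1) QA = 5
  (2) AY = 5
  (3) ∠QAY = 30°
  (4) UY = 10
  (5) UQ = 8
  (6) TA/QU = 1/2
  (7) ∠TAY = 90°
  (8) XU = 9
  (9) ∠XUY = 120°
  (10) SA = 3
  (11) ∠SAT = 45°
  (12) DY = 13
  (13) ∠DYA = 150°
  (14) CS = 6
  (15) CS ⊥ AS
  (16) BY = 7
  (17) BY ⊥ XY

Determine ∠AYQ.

Step 1: By the law of cosines on triangle YAQ: YQ² = 5² + 5² − 2·5·5·cos(30°) = 6.7, so YQ ≈ 2.59.
Step 2: By the inverse law of cosines on triangle AYQ: cos(∠AYQ) = (5² + 2.59² − 5²) / (2·5·2.59) = 6.7/25.88 = 0.2588, so ∠AYQ = 75°.

Therefore, the measure of angle ∠AYQ = 75°.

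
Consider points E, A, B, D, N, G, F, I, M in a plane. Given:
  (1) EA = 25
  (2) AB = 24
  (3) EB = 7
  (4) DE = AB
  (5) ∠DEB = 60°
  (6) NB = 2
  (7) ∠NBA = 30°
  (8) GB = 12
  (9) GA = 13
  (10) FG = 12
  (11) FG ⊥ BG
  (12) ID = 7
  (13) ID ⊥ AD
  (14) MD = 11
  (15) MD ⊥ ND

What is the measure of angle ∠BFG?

Step 1: By the law of cosines on triangle FGB: FB² = 12² + 12² − 2·12·12·cos(90°) = 288, so FB = 12·√2.
Step 2: By the inverse law of cosines on triangle BFG: cos(∠BFG) = ((12·√2)² + 12² − 12²) / (2·12·√2·12) = 288/407.29 = 0.7071, so ∠BFG = 45°.

Therefore, the measure of angle ∠BFG = 45°.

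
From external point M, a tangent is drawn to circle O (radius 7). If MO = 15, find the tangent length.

tangent = √(d² - r²) = √(15² - 7²) = √(225 - 49) = √176 = 4*sqrt(11)

4*sqrt(11)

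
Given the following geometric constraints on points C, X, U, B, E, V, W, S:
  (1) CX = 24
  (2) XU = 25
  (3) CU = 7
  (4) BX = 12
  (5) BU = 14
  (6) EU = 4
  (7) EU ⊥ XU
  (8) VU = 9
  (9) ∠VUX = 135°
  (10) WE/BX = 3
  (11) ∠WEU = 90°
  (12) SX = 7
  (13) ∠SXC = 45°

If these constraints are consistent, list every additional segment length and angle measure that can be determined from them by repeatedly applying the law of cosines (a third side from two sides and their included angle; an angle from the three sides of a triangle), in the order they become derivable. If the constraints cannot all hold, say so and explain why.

The constraints are consistent. Derivable facts, in order:
After 1 step:
- CS ≈ 19.68
- UW = 4·√82
- XE ≈ 25.32
- XV ≈ 32
- ∠BUX = 14.73°
- ∠BXU = 17.25°
- ∠CUX = 73.74°
- ∠CXU = 16.26°
- ∠UBX = 148.02°
- ∠UCX = 90°
After 2 steps:
- ∠CSX = 120.44°
- ∠EUW = 83.66°
- ∠EWU = 6.34°
- ∠EXU = 9.09°
- ∠SCX = 14.56°
- ∠UEX = 80.91°
- ∠UVX = 33.53°
- ∠UXV = 11.47°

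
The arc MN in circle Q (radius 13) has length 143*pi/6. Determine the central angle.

The full circumference is 2πr = 26*pi.
The arc is 143*pi/6 / 26*pi = 11/12 of the full circle.
So the central angle = 11/12 × 360° = 330°.

330°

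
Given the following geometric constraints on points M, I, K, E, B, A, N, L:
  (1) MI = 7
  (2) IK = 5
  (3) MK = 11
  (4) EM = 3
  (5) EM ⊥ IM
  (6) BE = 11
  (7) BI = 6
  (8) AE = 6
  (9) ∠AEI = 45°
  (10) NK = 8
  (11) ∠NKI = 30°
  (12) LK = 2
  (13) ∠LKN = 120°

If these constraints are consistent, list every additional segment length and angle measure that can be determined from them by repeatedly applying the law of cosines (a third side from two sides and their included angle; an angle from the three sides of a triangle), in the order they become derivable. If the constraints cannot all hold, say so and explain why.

The constraints are consistent. Derivable facts, in order:
After 1 step:
- IE = √58
- IN ≈ 4.44
- NL = 2·√21
- ∠IKM = 28.14°
- ∠IMK = 19.69°
- ∠KIM = 132.18°
After 2 steps:
- IA ≈ 5.42
- ∠BEI = 31.41°
- ∠BIE = 107.18°
- ∠EBI = 41.41°
- ∠EIM = 23.2°
- ∠IEM = 66.8°
- ∠INK = 34.26°
- ∠KIN = 115.74°
- ∠KLN = 49.11°
- ∠KNL = 10.89°
After 3 steps:
- ∠AIE = 51.51°
- ∠EAI = 83.49°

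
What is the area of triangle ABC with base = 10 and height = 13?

Area = (1/2)(10)(13) = 65

65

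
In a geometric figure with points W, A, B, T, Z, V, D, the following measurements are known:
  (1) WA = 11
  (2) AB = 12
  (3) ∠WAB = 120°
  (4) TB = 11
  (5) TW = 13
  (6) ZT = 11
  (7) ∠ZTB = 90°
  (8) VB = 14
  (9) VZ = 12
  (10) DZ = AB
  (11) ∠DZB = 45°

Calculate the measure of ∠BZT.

Step 1: By the law of cosines on triangle ZTB: ZB² = 11² + 11² − 2·11·11·cos(90°) = 242, so ZB = 11·√2.
Step 2: By the inverse law of cosines on triangle BZT: cos(∠BZT) = ((11·√2)² + 11² − 11²) / (2·11·√2·11) = 242/342.24 = 0.7071, so ∠BZT = 45°.

Therefore, the measure of angle ∠BZT = 45°.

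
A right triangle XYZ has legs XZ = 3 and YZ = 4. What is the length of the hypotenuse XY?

XY = sqrt(3^2 + 4^2) = sqrt(25) = 5

5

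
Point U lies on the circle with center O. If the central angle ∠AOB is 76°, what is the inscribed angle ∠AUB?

Inscribed angle = 76° / 2 = 38° (inscribed angle theorem).

38°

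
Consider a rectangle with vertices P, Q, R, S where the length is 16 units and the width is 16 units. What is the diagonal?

A rectangle's diagonal splits it into two right triangles, with the diagonal as the hypotenuse.
By the Pythagorean theorem, d^2 = 16^2 + 16^2 = 512.
Therefore d = sqrt(512) = 16*sqrt(2).

16*sqrt(2)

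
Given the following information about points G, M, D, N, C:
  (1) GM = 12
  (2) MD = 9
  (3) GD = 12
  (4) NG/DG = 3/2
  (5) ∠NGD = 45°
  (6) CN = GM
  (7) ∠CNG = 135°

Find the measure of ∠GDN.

From the given relations: NG = 3/2·DG = 3/2·12 = 18.
Step 1: By the law of cosines on triangle DGN: DN² = 12² + 18² − 2·12·18·cos(45°) = 162.53, so DN ≈ 12.75.
Step 2: By the inverse law of cosines on triangle GDN: cos(∠GDN) = (12² + 12.75² − 18²) / (2·12·12.75) = -17.47/305.97 = -0.0571, so ∠GDN = 93.27°.

Therefore, the measure of angle ∠GDN = 93.27°.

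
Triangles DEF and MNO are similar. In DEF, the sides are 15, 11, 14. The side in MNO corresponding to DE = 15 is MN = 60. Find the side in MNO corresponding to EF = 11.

k = 60/15 = 4. NO = 4 * 11 = 44.

44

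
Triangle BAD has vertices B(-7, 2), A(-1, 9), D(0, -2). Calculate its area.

Shoelace: Area = (1/2)|-7(9--2) + -1(-2-2) + 0(2-9)| = (1/2)(73) = 73/2

73/2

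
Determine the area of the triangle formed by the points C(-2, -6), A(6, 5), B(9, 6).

Using the Shoelace formula for a triangle:
Area = (1/2)|x0(y1 - y2) + x1(y2 - y0) + x2(y0 - y1)|
Area = (1/2)|-2(5 - 6) + 6(6 - -6) + 9(-6 - 5)|
Area = (1/2)|2 + 72 + -99|
Area = (1/2)|-25|
Area = (1/2)(25)
Area = 25/2

25/2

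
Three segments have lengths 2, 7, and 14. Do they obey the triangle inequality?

Check the triangle inequality: 2 + 7 = 9 ≤ 14.
Since the sum of two sides does not exceed the third, no triangle can be formed.

No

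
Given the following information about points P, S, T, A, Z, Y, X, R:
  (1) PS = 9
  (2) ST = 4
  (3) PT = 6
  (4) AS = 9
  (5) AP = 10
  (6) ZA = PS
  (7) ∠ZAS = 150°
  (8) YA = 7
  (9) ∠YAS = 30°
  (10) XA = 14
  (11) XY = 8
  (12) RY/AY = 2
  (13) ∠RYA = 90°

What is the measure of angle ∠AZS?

From the given relations: ZA = PS = 9.
Step 1: By the law of cosines on triangle ZAS: ZS² = 9² + 9² − 2·9·9·cos(150°) = 302.3, so ZS ≈ 17.39.
Step 2: By the inverse law of cosines on triangle AZS: cos(∠AZS) = (9² + 17.39² − 9²) / (2·9·17.39) = 302.3/312.96 = 0.9659, so ∠AZS = 15°.

Therefore, the measure of angle ∠AZS = 15°.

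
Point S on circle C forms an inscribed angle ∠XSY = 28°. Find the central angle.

By the inscribed angle theorem, the central angle is twice the inscribed angle.
Central angle = 2 × 28° = 56°

56°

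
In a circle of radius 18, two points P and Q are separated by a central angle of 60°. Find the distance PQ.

Chord = 2(18) sin(30°) = 18

18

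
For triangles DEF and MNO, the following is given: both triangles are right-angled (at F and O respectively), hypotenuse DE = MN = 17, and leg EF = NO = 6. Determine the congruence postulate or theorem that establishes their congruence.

The given information provides:
both triangles are right-angled (at F and O respectively), hypotenuse DE = MN = 17, and leg EF = NO = 6
This matches the HL congruence theorem.
The hypotenuse and one leg of two right triangles are equal (Hypotenuse-Leg).

HL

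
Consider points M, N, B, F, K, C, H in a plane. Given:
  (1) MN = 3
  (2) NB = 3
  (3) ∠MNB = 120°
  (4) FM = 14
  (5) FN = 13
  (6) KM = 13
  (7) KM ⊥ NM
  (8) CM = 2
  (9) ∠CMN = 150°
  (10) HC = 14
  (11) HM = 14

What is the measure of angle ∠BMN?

Step 1: By the law of cosines on triangle MNB: MB² = 3² + 3² − 2·3·3·cos(120°) = 27, so MB = 3·√3.
Step 2: By the inverse law of cosines on triangle BMN: cos(∠BMN) = ((3·√3)² + 3² − 3²) / (2·3·√3·3) = 27/31.18 = 0.866, so ∠BMN = 30°.

Therefore, the measure of angle ∠BMN = 30°.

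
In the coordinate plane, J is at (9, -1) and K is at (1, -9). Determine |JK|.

The horizontal distance is |1 - 9| = 8 and the vertical distance is |-9 - -1| = 8.
By the Pythagorean theorem, d = sqrt(8^2 + 8^2) = sqrt(128) = 8*sqrt(2).

8*sqrt(2)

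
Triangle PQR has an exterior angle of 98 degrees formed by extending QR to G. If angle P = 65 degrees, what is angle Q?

angle Q = 98 - 65 = 33 degrees (exterior angle theorem).

33 degrees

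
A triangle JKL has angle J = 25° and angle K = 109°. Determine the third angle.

The interior angles sum to 180°: angle L = 180 - 25 - 109 = 46°.
The triangle is obtuse (angles 25°, 109°, 46°).

46 degrees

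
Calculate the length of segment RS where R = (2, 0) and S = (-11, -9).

The horizontal distance is |-11 - 2| = 13 and the vertical distance is |-9 - 0| = 9.
By the Pythagorean theorem, d = sqrt(13^2 + 9^2) = sqrt(250) = 5*sqrt(10).

5*sqrt(10)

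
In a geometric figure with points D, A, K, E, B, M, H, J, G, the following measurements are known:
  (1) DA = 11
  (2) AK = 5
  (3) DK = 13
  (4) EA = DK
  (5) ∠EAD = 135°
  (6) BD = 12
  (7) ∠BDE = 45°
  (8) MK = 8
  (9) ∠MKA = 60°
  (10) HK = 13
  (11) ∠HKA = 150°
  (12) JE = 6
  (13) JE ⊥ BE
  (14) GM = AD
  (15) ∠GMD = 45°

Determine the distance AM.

Step 1: By the law of cosines on triangle AKM: AM² = 5² + 8² − 2·5·8·cos(60°) = 49, so AM = 7.

Therefore, the length of AM = 7.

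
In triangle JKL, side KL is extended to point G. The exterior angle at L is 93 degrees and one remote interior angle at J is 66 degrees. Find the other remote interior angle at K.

The exterior angle theorem states that an exterior angle equals the sum of the two non-adjacent interior angles.
So 93 = 66 + angle K, which gives angle K = 93 - 66 = 27 degrees.

27 degrees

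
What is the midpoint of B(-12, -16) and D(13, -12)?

The midpoint is the point halfway along the segment.
Move half the horizontal distance: -12 + (13 - -12)/2 = -12 + 25/2 = 1/2
Move half the vertical distance: -16 + (-12 - -16)/2 = -16 + 4/2 = -14
Midpoint = (1/2, -14)

(1/2, -14)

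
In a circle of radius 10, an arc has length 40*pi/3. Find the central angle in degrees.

The full circumference is 2πr = 20*pi.
The arc is 40*pi/3 / 20*pi = 2/3 of the full circle.
So the central angle = 2/3 × 360° = 240°.

240°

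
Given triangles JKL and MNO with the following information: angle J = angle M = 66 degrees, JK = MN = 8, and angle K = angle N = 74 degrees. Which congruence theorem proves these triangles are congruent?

The given information matches ASA: Two pairs of corresponding angles and the included side are equal (Angle-Side-Angle).

ASA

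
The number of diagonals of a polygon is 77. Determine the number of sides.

Using d = n(n - 3)/2, we solve 77 = n(n - 3)/2.
So n(n - 3) = 154.
Testing n = 14: 14 * 11 = 154 = 154. Correct.
The polygon has 14 sides.

14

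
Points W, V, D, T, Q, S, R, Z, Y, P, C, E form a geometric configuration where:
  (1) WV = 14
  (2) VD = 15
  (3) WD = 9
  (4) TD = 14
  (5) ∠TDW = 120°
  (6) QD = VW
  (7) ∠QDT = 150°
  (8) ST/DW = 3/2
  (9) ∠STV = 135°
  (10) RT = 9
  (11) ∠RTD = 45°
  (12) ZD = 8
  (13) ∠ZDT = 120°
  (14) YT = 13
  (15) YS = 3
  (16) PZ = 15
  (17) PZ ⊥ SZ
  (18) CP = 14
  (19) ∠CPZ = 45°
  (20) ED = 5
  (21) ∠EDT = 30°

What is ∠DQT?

From the given relations: QD = VW = 14.
Step 1: By the law of cosines on triangle QDT: QT² = 14² + 14² − 2·14·14·cos(150°) = 731.48, so QT ≈ 27.05.
Step 2: By the inverse law of cosines on triangle DQT: cos(∠DQT) = (14² + 27.05² − 14²) / (2·14·27.05) = 731.48/757.29 = 0.9659, so ∠DQT = 15°.

Therefore, the measure of angle ∠DQT = 15°.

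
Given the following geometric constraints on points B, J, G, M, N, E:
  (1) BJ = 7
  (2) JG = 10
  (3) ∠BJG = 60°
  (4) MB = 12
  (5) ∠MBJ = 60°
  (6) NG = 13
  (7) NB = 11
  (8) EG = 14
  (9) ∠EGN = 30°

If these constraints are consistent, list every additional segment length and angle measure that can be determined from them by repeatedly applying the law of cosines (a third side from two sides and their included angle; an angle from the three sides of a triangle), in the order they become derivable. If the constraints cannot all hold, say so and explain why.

The constraints are consistent. Derivable facts, in order:
After 1 step:
- BG = √79
- JM = √109
- NE ≈ 7.05
After 2 steps:
- ∠BGJ = 43°
- ∠BGN = 56.66°
- ∠BJM = 84.5°
- ∠BMJ = 35.5°
- ∠BNG = 42.46°
- ∠ENG = 82.87°
- ∠GBJ = 77°
- ∠GBN = 80.88°
- ∠GEN = 67.13°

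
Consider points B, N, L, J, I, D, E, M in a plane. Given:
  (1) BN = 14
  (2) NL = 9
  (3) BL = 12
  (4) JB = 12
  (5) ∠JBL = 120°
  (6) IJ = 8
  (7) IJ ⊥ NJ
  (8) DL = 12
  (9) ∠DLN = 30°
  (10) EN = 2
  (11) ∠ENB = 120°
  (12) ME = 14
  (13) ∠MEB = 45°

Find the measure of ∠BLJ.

Step 1: By the law of cosines on triangle LBJ: LJ² = 12² + 12² − 2·12·12·cos(120°) = 432, so LJ = 12·√3.
Step 2: By the inverse law of cosines on triangle BLJ: cos(∠BLJ) = (12² + (12·√3)² − 12²) / (2·12·12·√3) = 432/498.83 = 0.866, so ∠BLJ = 30°.

Therefore, the measure of angle ∠BLJ = 30°.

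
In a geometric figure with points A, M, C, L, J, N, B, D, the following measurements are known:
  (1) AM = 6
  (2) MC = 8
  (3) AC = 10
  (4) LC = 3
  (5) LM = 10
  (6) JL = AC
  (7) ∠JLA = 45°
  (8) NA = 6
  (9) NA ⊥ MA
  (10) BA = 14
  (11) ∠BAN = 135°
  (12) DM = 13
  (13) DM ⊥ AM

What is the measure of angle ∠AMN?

Step 1: By the law of cosines on triangle MAN: MN² = 6² + 6² − 2·6·6·cos(90°) = 72, so MN = 6·√2.
Step 2: By the inverse law of cosines on triangle AMN: cos(∠AMN) = (6² + (6·√2)² − 6²) / (2·6·6·√2) = 72/101.82 = 0.7071, so ∠AMN = 45°.

Therefore, the measure of angle ∠AMN = 45°.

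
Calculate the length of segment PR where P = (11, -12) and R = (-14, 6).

The horizontal distance is |-14 - 11| = 25 and the vertical distance is |6 - -12| = 18.
By the Pythagorean theorem, d = sqrt(25^2 + 18^2) = sqrt(949).

sqrt(949)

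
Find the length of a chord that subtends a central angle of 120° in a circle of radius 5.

Drop a perpendicular from the center to the chord, bisecting both the chord and the central angle.
Each half-chord = r sin(θ/2) = 5 sin(60°).
The full chord = 2 × 5 × sin(60°) = 5*sqrt(3).

5*sqrt(3)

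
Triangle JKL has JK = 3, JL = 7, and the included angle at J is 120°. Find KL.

When two sides and the included angle are known, the law of cosines gives the third side.
c^2 = a^2 + b^2 - 2ab cos(C) generalizes the Pythagorean theorem to non-right triangles.
Here: KL^2 = 9 + 49 - 42*(-1/2) = 79
KL = sqrt(79)

sqrt(79)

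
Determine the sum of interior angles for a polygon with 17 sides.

The sum of interior angles of an n-sided polygon is (n - 2) * 180.
For n = 17: (17 - 2) * 180 = 15 * 180 = 2700 degrees.

2700 degrees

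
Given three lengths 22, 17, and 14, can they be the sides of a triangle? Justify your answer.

Sort the sides: 14, 17, 22.
It suffices to check that the sum of the two smallest exceeds the largest:
14 + 17 = 31 > 22. ✓
Yes, a valid triangle can be formed.

Yes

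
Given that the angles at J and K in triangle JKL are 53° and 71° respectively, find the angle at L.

Let angle L = x. Then 53 + 71 + x = 180.
x = 180 - 124 = 56 degrees.

56 degrees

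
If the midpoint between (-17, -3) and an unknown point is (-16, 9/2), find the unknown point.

Using the midpoint formula: M = ((x1 + x2)/2, (y1 + y2)/2)
We know M = (-16, 9/2) and S = (-17, -3)
For x: -16 = (-17 + x2)/2, so x2 = 2*-16 - -17 = -15
For y: 9/2 = (-3 + y2)/2, so y2 = 2*9/2 - -3 = 12
P = (-15, 12)

(-15, 12)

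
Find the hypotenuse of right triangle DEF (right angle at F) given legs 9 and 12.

By the Pythagorean theorem: DE^2 = DF^2 + EF^2
DE^2 = 9^2 + 12^2 = 81 + 144 = 225
DE = sqrt(225) = 15

15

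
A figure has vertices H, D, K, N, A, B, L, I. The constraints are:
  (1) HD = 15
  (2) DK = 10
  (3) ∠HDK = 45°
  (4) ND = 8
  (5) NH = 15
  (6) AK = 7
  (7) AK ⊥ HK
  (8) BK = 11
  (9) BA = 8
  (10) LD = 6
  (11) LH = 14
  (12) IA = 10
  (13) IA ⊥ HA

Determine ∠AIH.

Step 1: By the law of cosines on triangle HDK: HK² = 15² + 10² − 2·15·10·cos(45°) = 112.87, so HK ≈ 10.62.
Step 2: By the law of cosines on triangle HKA: HA² = 10.62² + 7² − 2·10.62·7·cos(90°) = 161.87, so HA ≈ 12.72.
Step 3: By the law of cosines on triangle IAH: IH² = 10² + 12.72² − 2·10·12.72·cos(90°) = 261.87, so IH ≈ 16.18.
Step 4: By the inverse law of cosines on triangle AIH: cos(∠AIH) = (10² + 16.18² − 12.72²) / (2·10·16.18) = 200/323.65 = 0.618, so ∠AIH = 51.83°.

Therefore, the measure of angle ∠AIH = 51.83°.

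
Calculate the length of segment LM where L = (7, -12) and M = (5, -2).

The horizontal distance is |5 - 7| = 2 and the vertical distance is |-2 - -12| = 10.
By the Pythagorean theorem, d = sqrt(2^2 + 10^2) = sqrt(104) = 2*sqrt(26).

2*sqrt(26)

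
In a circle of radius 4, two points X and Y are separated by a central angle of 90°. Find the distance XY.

Chord length = 2r sin(θ/2)
= 2 × 4 × sin(90°/2)
= 2 × 4 × sin(45°)
= 4*sqrt(2)

4*sqrt(2)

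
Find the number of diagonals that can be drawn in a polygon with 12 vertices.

Total line segments between 12 vertices = C(12,2) = 66.
Subtract the 12 sides: 66 - 12 = 54 diagonals.

54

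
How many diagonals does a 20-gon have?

Each of the 20 vertices connects to 17 non-adjacent vertices via diagonals.
Total connections = 20 × 17 = 340, but each diagonal is counted twice.
Number of diagonals = 340 / 2 = 170.

170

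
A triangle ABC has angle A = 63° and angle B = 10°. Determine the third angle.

angle C = 180 - 63 - 10 = 107 degrees.

107 degrees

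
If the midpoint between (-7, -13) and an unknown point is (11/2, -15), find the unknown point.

Using the midpoint formula: M = ((x1 + x2)/2, (y1 + y2)/2)
We know M = (11/2, -15) and J = (-7, -13)
For x: 11/2 = (-7 + x2)/2, so x2 = 2*11/2 - -7 = 18
For y: -15 = (-13 + y2)/2, so y2 = 2*-15 - -13 = -17
M = (18, -17)

(18, -17)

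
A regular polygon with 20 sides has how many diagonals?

Total line segments between 20 vertices = C(20,2) = 190.
Subtract the 20 sides: 190 - 20 = 170 diagonals.

170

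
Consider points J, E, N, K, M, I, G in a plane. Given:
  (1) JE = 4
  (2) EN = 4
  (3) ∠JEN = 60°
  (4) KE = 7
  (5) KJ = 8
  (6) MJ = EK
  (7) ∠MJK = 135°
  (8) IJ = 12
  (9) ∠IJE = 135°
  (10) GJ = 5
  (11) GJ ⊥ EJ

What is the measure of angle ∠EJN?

Step 1: By the law of cosines on triangle JEN: JN² = 4² + 4² − 2·4·4·cos(60°) = 16, so JN = 4.
Step 2: By the inverse law of cosines on triangle EJN: cos(∠EJN) = (4² + 4² − 4²) / (2·4·4) = 16/32 = 0.5, so ∠EJN = 60°.

Therefore, the measure of angle ∠EJN = 60°.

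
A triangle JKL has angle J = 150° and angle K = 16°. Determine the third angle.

angle L = 180 - 150 - 16 = 14 degrees.

14 degrees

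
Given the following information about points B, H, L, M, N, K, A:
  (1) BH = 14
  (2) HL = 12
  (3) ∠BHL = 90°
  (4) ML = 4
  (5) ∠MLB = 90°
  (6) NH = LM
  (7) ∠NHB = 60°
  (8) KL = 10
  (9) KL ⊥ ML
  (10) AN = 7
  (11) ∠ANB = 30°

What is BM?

Step 1: By the law of cosines on triangle LHB: LB² = 12² + 14² − 2·12·14·cos(90°) = 340, so LB = 2·√85.
Step 2: By the law of cosines on triangle BLM: BM² = (2·√85)² + 4² − 2·2·√85·4·cos(90°) = 356, so BM = 2·√89.

Therefore, the length of BM = 2·√89.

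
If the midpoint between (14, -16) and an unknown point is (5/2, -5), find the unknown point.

Using the midpoint formula: M = ((x1 + x2)/2, (y1 + y2)/2)
We know M = (5/2, -5) and Q = (14, -16)
For x: 5/2 = (14 + x2)/2, so x2 = 2*5/2 - 14 = -9
For y: -5 = (-16 + y2)/2, so y2 = 2*-5 - -16 = 6
S = (-9, 6)

(-9, 6)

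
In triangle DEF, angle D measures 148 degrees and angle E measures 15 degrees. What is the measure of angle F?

Let angle F = x. Then 148 + 15 + x = 180.
x = 180 - 163 = 17 degrees.

17 degrees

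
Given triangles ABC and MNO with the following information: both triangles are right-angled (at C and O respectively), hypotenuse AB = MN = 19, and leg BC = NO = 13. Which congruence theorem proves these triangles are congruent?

The given information provides:
both triangles are right-angled (at C and O respectively), hypotenuse AB = MN = 19, and leg BC = NO = 13
This matches the HL congruence theorem.
The hypotenuse and one leg of two right triangles are equal (Hypotenuse-Leg).

HL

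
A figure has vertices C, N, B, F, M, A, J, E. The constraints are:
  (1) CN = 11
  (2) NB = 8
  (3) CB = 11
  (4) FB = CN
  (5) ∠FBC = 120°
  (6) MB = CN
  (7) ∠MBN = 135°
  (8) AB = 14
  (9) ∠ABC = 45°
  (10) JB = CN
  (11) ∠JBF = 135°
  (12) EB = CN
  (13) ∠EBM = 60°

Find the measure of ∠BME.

From the given relations: MB = CN = 11; EB = CN = 11.
Step 1: By the law of cosines on triangle MBE: ME² = 11² + 11² − 2·11·11·cos(60°) = 121, so ME = 11.
Step 2: By the inverse law of cosines on triangle BME: cos(∠BME) = (11² + 11² − 11²) / (2·11·11) = 121/242 = 0.5, so ∠BME = 60°.

Therefore, the measure of angle ∠BME = 60°.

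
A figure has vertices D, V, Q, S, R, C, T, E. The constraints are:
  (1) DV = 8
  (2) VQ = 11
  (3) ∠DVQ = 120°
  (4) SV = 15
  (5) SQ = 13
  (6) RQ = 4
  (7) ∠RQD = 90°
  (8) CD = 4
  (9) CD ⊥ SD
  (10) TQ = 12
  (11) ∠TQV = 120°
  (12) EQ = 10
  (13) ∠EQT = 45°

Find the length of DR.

Step 1: By the law of cosines on triangle DVQ: DQ² = 8² + 11² − 2·8·11·cos(120°) = 273, so DQ ≈ 16.52.
Step 2: By the law of cosines on triangle DQR: DR² = 16.52² + 4² − 2·16.52·4·cos(90°) = 289, so DR = 17.

Therefore, the length of DR = 17.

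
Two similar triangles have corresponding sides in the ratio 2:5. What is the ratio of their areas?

Area ratio = (side ratio)^2 = (2/5)^2 = 4:25.

4:25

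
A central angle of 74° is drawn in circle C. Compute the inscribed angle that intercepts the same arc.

An inscribed angle intercepts an arc from a point on the circle, while the central angle intercepts the same arc from the center.
The inscribed angle is always half the central angle: 74° / 2 = 37°.

37°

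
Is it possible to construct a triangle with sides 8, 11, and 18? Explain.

Sort the sides: 8, 11, 18.
It suffices to check that the sum of the two smallest exceeds the largest:
8 + 11 = 19 > 18. ✓
Yes, a valid triangle can be formed.

Yes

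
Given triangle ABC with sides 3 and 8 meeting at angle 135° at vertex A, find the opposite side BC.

When two sides and the included angle are known, the law of cosines gives the third side.
c^2 = a^2 + b^2 - 2ab cos(C) generalizes the Pythagorean theorem to non-right triangles.
Here: BC^2 = 9 + 64 - 48*(-sqrt(2)/2) = 24*sqrt(2) + 73
BC = sqrt(24*sqrt(2) + 73)

sqrt(24*sqrt(2) + 73)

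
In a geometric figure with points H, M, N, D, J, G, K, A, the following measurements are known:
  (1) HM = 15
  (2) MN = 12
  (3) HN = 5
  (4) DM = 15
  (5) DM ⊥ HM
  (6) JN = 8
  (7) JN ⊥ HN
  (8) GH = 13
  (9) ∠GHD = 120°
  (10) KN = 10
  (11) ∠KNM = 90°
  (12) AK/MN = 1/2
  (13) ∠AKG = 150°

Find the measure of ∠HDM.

Step 1: By the law of cosines on triangle DMH: DH² = 15² + 15² − 2·15·15·cos(90°) = 450, so DH = 15·√2.
Step 2: By the inverse law of cosines on triangle HDM: cos(∠HDM) = ((15·√2)² + 15² − 15²) / (2·15·√2·15) = 450/636.4 = 0.7071, so ∠HDM = 45°.

Therefore, the measure of angle ∠HDM = 45°.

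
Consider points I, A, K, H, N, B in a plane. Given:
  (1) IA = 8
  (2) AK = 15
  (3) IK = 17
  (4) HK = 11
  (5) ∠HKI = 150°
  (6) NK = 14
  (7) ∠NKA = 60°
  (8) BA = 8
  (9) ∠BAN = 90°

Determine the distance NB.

Step 1: By the law of cosines on triangle NKA: NA² = 14² + 15² − 2·14·15·cos(60°) = 211, so NA ≈ 14.53.
Step 2: By the law of cosines on triangle NAB: NB² = 14.53² + 8² − 2·14.53·8·cos(90°) = 275, so NB = 5·√11.

Therefore, the length of NB = 5·√11.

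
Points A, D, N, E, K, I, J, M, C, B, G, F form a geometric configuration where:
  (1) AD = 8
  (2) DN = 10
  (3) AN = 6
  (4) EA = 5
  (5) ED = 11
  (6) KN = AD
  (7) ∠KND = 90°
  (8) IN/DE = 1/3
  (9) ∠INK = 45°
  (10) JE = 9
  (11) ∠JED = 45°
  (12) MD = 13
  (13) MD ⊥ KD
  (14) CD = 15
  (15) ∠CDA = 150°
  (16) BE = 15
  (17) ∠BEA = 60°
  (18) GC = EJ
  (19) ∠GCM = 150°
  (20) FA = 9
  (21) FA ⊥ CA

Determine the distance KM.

From the given relations: KN = AD = 8.
Step 1: By the law of cosines on triangle DNK: DK² = 10² + 8² − 2·10·8·cos(90°) = 164, so DK = 2·√41.
Step 2: By the law of cosines on triangle KDM: KM² = (2·√41)² + 13² − 2·2·√41·13·cos(90°) = 333, so KM = 3·√37.

Therefore, the length of KM = 3·√37.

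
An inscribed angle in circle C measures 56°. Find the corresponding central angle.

The inscribed angle theorem states that a central angle is always twice any inscribed angle that subtends the same arc.
Since the inscribed angle is 56°, the central angle = 2 × 56° = 112°.

112°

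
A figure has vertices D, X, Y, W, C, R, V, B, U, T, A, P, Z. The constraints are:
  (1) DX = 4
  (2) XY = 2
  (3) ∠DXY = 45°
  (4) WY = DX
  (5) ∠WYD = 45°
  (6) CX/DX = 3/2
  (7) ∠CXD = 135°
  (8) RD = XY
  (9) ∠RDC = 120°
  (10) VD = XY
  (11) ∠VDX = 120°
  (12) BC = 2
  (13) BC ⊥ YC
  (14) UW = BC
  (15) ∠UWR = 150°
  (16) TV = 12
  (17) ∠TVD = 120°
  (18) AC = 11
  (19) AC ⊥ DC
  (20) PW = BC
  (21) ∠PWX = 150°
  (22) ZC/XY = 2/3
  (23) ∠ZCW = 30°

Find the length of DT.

From the given relations: VD = XY = 2.
Step 1: By the law of cosines on triangle DVT: DT² = 2² + 12² − 2·2·12·cos(120°) = 172, so DT = 2·√43.

Therefore, the length of DT = 2·√43.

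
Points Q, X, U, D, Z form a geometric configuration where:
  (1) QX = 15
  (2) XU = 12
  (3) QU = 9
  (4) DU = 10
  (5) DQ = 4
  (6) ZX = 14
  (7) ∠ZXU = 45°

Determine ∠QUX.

Step 1: By the inverse law of cosines on triangle QUX: cos(∠QUX) = (9² + 12² − 15²) / (2·9·12) = 0/216 = 0, so ∠QUX = 90°.

Therefore, the measure of angle ∠QUX = 90°.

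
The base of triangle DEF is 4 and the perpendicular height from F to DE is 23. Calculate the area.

A triangle's area is half the area of a rectangle with the same base and height.
Area = (1/2) * 4 * 23 = 46.

46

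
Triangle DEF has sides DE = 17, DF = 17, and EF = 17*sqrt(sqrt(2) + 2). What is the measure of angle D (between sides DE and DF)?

When all three sides of a triangle are known, the law of cosines can be rearranged to find any angle.
cos(C) = (a² + b² - c²) / (2ab) gives cos(D) = -sqrt(2)/2.
Taking the inverse cosine: D = 135°.

135°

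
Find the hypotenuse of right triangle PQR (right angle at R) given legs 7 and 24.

In a right triangle, the square of the hypotenuse equals the sum of the squares of the two legs.
The legs are 7 and 24, so the hypotenuse = sqrt(49 + 576) = sqrt(625) = 25.

25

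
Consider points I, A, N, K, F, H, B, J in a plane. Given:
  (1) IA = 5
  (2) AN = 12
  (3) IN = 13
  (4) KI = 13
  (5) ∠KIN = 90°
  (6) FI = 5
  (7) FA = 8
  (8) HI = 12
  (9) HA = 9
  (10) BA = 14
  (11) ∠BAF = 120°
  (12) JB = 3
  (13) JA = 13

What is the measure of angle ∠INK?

Step 1: By the law of cosines on triangle NIK: NK² = 13² + 13² − 2·13·13·cos(90°) = 338, so NK = 13·√2.
Step 2: By the inverse law of cosines on triangle INK: cos(∠INK) = (13² + (13·√2)² − 13²) / (2·13·13·√2) = 338/478 = 0.7071, so ∠INK = 45°.

Therefore, the measure of angle ∠INK = 45°.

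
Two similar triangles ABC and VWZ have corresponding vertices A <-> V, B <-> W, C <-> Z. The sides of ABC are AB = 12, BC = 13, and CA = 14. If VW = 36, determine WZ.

Similar triangles have proportional sides. Setting up the proportion:
VW / AB = WZ / BC
36 / 12 = WZ / 13
WZ = 13 * 36 / 12 = 39.

39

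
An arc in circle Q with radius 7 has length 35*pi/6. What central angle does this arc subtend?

Arc length L = 2πr × θ/360, so θ = 360L / (2πr).
θ = 360 × 35*pi/6 / (2π × 7)
θ = 150°
θ = 150°

150°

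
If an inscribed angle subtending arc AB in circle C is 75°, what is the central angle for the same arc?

Central angle = 2 × 75° = 150° (inscribed angle theorem).

150°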